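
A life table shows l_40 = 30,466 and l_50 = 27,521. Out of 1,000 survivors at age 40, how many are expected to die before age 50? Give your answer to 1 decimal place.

96.7

The relevant probability is 1 − 27,521/30,466 = 0.096665.
Expected number = 1,000 × 0.096665 = 96.7.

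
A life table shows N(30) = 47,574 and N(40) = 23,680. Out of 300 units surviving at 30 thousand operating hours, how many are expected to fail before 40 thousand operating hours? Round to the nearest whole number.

151

The relevant probability is 1 − 23,680/47,574 = 0.502249.
Expected number = 300 × 0.502249 = 151.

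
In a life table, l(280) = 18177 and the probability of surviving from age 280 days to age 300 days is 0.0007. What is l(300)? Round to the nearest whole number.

l(300) = l(280) × p = 18177 × 0.0007 = 13.

13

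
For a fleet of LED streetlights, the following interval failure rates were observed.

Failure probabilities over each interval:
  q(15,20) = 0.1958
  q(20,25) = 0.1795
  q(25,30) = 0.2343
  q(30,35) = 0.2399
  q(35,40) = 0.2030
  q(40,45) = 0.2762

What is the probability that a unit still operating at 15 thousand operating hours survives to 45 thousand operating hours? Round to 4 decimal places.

The overall survival probability is (1 − 0.1958) × (1 − 0.1795) × (1 − 0.2343) × (1 − 0.2399) × (1 − 0.2030) × (1 − 0.2762).
= 0.8042 × 0.8205 × 0.7657 × 0.7601 × 0.7970 × 0.7238 = 0.221538.

0.2215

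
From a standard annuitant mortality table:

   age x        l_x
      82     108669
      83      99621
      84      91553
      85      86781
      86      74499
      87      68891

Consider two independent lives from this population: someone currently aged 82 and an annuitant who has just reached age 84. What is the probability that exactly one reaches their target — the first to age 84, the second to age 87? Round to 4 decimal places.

p₁ = l_84/l_82 = 91553/108669 = 0.842494; p₂ = l_87/l_84 = 68891/91553 = 0.752471.
P(exactly one) = p₁(1−p₂) + (1−p₁)p₂ = 0.208542 + 0.118519 = 0.327060.

0.3271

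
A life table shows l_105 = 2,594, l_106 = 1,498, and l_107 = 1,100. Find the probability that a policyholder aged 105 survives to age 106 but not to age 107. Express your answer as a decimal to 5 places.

0.15343

This is the probability of reaching 106 but not 107, conditional on being alive at 105: (l_106 − l_107) / l_105.
= (1,498 − 1,100) / 2,594 = 398 / 2,594 = 0.153431.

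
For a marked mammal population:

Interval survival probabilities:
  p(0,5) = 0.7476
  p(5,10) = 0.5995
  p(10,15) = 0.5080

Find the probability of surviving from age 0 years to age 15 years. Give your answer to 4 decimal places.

Chaining the interval survival probabilities: 0.7476 × 0.5995 × 0.5080.
= 0.227679.

0.2277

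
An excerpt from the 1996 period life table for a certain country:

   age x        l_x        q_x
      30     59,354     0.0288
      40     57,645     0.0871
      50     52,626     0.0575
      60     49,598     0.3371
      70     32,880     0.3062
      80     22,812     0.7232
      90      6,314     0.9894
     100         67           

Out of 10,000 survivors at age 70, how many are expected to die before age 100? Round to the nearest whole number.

9980

The relevant probability is 1 − 67/32,880 = 0.997962.
Expected number = 10,000 × 0.997962 = 9980.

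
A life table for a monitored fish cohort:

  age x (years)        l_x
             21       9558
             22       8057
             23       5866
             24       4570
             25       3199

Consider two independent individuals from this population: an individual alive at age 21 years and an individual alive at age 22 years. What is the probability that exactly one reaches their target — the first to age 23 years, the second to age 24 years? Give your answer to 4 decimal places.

0.4847

p₁ = l_23/l_21 = 5866/9558 = 0.613727; p₂ = l_24/l_22 = 4570/8057 = 0.567209.
P(exactly one) = p₁(1−p₂) + (1−p₁)p₂ = 0.265616 + 0.219098 = 0.484713.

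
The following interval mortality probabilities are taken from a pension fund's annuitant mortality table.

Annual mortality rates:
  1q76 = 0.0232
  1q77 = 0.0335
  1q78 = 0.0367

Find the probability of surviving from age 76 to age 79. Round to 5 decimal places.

The overall survival probability is (1 − 0.0232) × (1 − 0.0335) × (1 − 0.0367).
= 0.9768 × 0.9665 × 0.9633 = 0.909430.

0.90943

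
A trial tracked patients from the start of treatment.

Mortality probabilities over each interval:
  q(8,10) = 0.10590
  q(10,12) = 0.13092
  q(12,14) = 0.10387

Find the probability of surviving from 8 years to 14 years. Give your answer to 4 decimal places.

0.6963

The overall survival probability is (1 − 0.10590) × (1 − 0.13092) × (1 − 0.10387).
= 0.89410 × 0.86908 × 0.89613 = 0.696333.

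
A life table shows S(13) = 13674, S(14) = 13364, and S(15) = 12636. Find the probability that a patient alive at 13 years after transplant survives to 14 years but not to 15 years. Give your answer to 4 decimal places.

This is the probability of reaching 14 but not 15, conditional on being alive at 13: (S(14) − S(15)) / S(13).
= (13364 − 12636) / 13674 = 728 / 13674 = 0.053240.

0.0532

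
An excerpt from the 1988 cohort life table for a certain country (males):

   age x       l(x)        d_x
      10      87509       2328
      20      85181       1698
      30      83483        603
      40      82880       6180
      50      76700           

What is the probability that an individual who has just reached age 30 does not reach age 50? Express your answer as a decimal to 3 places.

P(die before 50 | alive at 30) = 1 − l(50)/l(30) = 1 − 76700/83483 = (6783)/83483 = 0.081250.

0.081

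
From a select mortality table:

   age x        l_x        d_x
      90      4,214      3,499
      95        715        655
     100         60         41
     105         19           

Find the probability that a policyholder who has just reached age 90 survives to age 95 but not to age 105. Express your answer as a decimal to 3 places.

0.165

We want 5|10q90 = (l_95 − l_105)/l_90.
This is the probability of reaching 95 but not 105, conditional on being alive at 90: (l_95 − l_105) / l_90.
= (715 − 19) / 4,214 = 696 / 4,214 = 0.165164.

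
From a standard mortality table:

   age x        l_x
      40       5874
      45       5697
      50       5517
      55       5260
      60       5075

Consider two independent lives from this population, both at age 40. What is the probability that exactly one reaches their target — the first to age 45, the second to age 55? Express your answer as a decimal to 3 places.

0.128

p₁ = l_45/l_40 = 5697/5874 = 0.969867; p₂ = l_55/l_40 = 5260/5874 = 0.895472.
P(exactly one) = p₁(1−p₂) + (1−p₁)p₂ = 0.101378 + 0.026983 = 0.128362.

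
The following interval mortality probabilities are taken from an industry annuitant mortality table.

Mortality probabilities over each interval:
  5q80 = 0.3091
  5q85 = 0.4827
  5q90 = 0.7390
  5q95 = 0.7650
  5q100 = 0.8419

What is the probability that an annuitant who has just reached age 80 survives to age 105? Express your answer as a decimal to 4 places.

0.0035

The overall survival probability is (1 − 0.3091) × (1 − 0.4827) × (1 − 0.7390) × (1 − 0.7650) × (1 − 0.8419).
= 0.6909 × 0.5173 × 0.2610 × 0.2350 × 0.1581 = 0.003466.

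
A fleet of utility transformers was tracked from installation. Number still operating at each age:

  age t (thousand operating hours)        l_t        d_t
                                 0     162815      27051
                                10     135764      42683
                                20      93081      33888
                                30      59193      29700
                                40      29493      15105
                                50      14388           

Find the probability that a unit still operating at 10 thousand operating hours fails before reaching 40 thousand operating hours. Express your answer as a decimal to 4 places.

P(fail before 40 | operational at 10) = 1 − l_40/l_10 = 1 − 29493/135764 = (106271)/135764 = 0.782763.

0.7828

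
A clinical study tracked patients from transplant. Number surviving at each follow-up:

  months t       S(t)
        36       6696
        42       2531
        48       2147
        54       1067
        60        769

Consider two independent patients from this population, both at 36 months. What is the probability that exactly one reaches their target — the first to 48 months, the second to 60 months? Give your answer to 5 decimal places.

0.36184

p₁ = S(48)/S(36) = 2147/6696 = 0.320639; p₂ = S(60)/S(36) = 769/6696 = 0.114845.
P(exactly one) = p₁(1−p₂) + (1−p₁)p₂ = 0.283815 + 0.078021 = 0.361836.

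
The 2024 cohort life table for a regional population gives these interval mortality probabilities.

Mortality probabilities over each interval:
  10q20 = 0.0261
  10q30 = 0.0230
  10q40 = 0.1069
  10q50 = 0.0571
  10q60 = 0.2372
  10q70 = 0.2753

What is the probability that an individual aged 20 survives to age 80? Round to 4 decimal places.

0.4429

The overall survival probability is (1 − 0.0261) × (1 − 0.0230) × (1 − 0.1069) × (1 − 0.0571) × (1 − 0.2372) × (1 − 0.2753).
= 0.9739 × 0.9770 × 0.8931 × 0.9429 × 0.7628 × 0.7247 = 0.442939.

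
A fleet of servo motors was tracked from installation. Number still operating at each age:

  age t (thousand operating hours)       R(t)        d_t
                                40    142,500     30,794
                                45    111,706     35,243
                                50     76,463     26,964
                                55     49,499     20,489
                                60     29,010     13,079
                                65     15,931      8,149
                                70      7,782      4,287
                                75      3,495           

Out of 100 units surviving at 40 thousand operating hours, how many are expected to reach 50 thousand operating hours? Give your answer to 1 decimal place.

53.7

The relevant probability is 76,463/142,500 = 0.536582.
Expected number = 100 × 0.536582 = 53.7.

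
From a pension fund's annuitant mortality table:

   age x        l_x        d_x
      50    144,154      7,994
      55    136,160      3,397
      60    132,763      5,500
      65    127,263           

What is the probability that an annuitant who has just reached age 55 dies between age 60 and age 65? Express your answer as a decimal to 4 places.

We want 5|5q55 = (l_60 − l_65)/l_55.
This is the probability of reaching 60 but not 65, conditional on being alive at 55: (l_60 − l_65) / l_55.
= (132,763 − 127,263) / 136,160 = 5,500 / 136,160 = 0.040394.

0.0404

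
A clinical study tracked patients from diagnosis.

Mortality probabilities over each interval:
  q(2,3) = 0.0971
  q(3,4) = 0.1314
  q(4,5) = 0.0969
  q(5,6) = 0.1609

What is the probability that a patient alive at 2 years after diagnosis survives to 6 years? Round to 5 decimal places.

0.59430

P(survive 2→6) = (1 − 0.0971) × (1 − 0.1314) × (1 − 0.0969) × (1 − 0.1609).
= 0.9029 × 0.8686 × 0.9031 × 0.8391 = 0.594305.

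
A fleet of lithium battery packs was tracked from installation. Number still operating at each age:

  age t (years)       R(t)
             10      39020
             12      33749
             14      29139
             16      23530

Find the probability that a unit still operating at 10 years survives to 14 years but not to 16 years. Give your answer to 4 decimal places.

This is the probability of reaching 14 but not 16, conditional on being operational at 10: (R(14) − R(16)) / R(10).
= (29139 − 23530) / 39020 = 5609 / 39020 = 0.143747.

0.1437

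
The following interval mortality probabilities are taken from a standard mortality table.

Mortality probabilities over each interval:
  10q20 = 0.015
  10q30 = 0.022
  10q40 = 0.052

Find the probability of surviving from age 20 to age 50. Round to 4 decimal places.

0.9132

Chaining the interval survival probabilities: (1 − 0.015) × (1 − 0.022) × (1 − 0.052).
= 0.985 × 0.978 × 0.948 = 0.913237.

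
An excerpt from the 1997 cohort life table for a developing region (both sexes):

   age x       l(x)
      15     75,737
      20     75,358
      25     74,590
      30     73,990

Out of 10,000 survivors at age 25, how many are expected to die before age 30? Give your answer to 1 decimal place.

80.4

The relevant probability is 1 − 73,990/74,590 = 0.008044.
Expected number = 10,000 × 0.008044 = 80.4.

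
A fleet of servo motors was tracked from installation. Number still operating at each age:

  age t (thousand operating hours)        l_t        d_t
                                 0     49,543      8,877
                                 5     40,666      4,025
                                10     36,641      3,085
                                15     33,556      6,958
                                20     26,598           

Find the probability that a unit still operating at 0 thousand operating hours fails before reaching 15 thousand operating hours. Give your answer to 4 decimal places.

P(fail before 15 | operational at 0) = 1 − l_15/l_0 = 1 − 33,556/49,543 = (15,987)/49,543 = 0.322689.

0.3227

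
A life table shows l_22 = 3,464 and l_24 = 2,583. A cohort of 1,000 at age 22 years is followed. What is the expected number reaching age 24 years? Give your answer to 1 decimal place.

The relevant probability is 2,583/3,464 = 0.745670.
Expected number = 1,000 × 0.745670 = 745.7.

745.7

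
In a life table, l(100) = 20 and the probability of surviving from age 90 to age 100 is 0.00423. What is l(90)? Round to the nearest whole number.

l(90) = l(100) / p = 20 / 0.00423 = 4728.

4728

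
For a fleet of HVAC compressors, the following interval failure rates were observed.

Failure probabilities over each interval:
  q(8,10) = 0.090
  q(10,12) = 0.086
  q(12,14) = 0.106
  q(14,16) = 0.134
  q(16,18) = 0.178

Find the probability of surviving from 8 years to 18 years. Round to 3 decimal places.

The overall survival probability is (1 − 0.090) × (1 − 0.086) × (1 − 0.106) × (1 − 0.134) × (1 − 0.178).
= 0.910 × 0.914 × 0.894 × 0.866 × 0.822 = 0.529316.

0.529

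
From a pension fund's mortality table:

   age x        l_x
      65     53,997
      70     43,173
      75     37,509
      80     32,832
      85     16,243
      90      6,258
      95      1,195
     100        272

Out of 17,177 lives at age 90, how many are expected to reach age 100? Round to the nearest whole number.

The relevant probability is 272/6,258 = 0.043464.
Expected number = 17,177 × 0.043464 = 747.

747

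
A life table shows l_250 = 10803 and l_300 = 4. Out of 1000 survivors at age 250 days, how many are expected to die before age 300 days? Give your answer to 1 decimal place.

The relevant probability is 1 − 4/10803 = 0.999630.
Expected number = 1000 × 0.999630 = 999.6.

999.6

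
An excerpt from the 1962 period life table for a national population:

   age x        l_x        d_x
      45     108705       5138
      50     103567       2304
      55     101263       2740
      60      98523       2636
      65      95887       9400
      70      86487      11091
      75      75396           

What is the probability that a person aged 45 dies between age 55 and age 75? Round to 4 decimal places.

This is the probability of reaching 55 but not 75, conditional on being alive at 45: (l_55 − l_75) / l_45.
= (101263 − 75396) / 108705 = 25867 / 108705 = 0.237956.

0.2380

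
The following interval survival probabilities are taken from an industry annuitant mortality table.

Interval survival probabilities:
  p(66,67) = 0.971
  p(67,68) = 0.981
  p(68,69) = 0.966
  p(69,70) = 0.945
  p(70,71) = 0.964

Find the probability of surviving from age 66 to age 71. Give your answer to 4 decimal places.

0.8383

The overall survival probability is 0.971 × 0.981 × 0.966 × 0.945 × 0.964.
= 0.838251.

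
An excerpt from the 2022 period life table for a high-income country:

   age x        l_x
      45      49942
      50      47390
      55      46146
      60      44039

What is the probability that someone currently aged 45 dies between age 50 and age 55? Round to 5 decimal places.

We want 5|5q45 = (l_50 − l_55)/l_45.
This is the probability of reaching 50 but not 55, conditional on being alive at 45: (l_50 − l_55) / l_45.
= (47390 − 46146) / 49942 = 1244 / 49942 = 0.024909.

0.02491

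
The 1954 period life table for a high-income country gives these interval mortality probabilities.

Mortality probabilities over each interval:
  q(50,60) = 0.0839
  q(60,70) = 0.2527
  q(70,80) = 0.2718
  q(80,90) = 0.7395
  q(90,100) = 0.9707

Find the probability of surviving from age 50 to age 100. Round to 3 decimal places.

Survival from 50 to 100 is the product of surviving each interval: (1 − 0.0839) × (1 − 0.2527) × (1 − 0.2718) × (1 − 0.7395) × (1 − 0.9707).
= 0.9161 × 0.7473 × 0.7282 × 0.2605 × 0.0293 = 0.003805.

0.004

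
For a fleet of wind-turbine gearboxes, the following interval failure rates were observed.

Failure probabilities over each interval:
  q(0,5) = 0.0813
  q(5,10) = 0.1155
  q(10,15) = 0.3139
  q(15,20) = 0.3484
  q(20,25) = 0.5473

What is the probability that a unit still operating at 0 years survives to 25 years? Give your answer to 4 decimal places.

Survival from 0 to 25 is the product of surviving each interval: (1 − 0.0813) × (1 − 0.1155) × (1 − 0.3139) × (1 − 0.3484) × (1 − 0.5473).
= 0.9187 × 0.8845 × 0.6861 × 0.6516 × 0.4527 = 0.164456.

0.1645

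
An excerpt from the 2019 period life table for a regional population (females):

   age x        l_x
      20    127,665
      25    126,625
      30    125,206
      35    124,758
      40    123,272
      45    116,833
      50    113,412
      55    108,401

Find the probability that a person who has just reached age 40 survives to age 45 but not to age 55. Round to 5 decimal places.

We want 5|10q40 = (l_45 − l_55)/l_40.
This is the probability of reaching 45 but not 55, conditional on being alive at 40: (l_45 − l_55) / l_40.
= (116,833 − 108,401) / 123,272 = 8,432 / 123,272 = 0.068402.

0.06840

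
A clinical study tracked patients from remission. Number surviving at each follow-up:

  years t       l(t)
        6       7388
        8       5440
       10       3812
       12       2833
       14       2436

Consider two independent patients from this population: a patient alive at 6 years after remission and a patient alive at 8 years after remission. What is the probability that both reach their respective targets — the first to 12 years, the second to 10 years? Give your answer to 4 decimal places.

p₁ = l(12)/l(6) = 2833/7388 = 0.383460; p₂ = l(10)/l(8) = 3812/5440 = 0.700735.
P(both) = p₁ × p₂ = 0.383460 × 0.700735 = 0.268704.

0.2687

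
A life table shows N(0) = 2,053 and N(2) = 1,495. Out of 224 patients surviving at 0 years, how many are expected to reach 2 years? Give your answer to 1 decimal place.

163.1

The relevant probability is 1,495/2,053 = 0.728203.
Expected number = 224 × 0.728203 = 163.1.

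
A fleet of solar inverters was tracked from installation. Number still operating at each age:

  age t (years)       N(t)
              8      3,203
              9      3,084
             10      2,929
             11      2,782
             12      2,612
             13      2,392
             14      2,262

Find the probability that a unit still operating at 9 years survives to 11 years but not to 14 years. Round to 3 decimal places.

0.169

This is the probability of reaching 11 but not 14, conditional on being operational at 9: (N(11) − N(14)) / N(9).
= (2,782 − 2,262) / 3,084 = 520 / 3,084 = 0.168612.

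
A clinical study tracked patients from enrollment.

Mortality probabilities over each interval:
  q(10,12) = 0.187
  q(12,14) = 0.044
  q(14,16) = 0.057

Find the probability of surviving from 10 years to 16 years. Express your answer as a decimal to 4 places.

Chaining the interval survival probabilities: (1 − 0.187) × (1 − 0.044) × (1 − 0.057).
= 0.813 × 0.956 × 0.943 = 0.732926.

0.7329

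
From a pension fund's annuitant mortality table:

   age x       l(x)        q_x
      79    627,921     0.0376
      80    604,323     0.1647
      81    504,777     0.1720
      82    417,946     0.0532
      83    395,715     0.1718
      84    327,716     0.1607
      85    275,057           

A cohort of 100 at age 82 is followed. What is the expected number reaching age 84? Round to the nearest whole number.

The relevant probability is 327,716/417,946 = 0.784111.
Expected number = 100 × 0.784111 = 78.

78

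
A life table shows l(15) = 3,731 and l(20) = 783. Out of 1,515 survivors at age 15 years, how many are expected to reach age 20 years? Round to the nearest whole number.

318

The relevant probability is 783/3,731 = 0.209863.
Expected number = 1,515 × 0.209863 = 318.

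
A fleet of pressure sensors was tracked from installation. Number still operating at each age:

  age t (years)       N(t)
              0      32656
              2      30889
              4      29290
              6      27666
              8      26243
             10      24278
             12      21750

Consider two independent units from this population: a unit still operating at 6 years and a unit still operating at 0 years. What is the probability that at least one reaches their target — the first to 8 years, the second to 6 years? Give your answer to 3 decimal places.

0.992

p₁ = N(8)/N(6) = 26243/27666 = 0.948565; p₂ = N(6)/N(0) = 27666/32656 = 0.847195.
P(at least one) = 1 − (1−p₁)(1−p₂) = 1 − 0.051435 × 0.152805 = 0.992140.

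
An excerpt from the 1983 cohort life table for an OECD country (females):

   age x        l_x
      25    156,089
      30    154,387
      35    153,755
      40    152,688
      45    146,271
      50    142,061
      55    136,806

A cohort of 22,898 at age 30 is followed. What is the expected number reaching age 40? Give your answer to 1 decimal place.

The relevant probability is 152,688/154,387 = 0.988995.
Expected number = 22,898 × 0.988995 = 22646.0.

22646.0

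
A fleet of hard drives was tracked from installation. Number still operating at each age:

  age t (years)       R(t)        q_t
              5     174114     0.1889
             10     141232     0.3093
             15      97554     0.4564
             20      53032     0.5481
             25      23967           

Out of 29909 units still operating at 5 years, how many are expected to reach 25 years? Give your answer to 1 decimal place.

The relevant probability is 23967/174114 = 0.137651.
Expected number = 29909 × 0.137651 = 4117.0.

4117.0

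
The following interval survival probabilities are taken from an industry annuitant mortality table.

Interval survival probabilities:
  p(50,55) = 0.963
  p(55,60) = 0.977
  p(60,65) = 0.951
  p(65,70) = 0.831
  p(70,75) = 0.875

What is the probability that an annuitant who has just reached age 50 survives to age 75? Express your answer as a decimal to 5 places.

0.65059

Chaining the interval survival probabilities: 0.963 × 0.977 × 0.951 × 0.831 × 0.875.
= 0.650595.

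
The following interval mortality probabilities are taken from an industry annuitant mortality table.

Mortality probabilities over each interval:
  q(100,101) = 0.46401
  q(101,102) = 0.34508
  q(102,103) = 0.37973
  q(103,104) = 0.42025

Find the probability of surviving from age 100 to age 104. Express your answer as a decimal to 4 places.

0.1262

Survival from 100 to 104 is the product of surviving each interval: (1 − 0.46401) × (1 − 0.34508) × (1 − 0.37973) × (1 − 0.42025).
= 0.53599 × 0.65492 × 0.62027 × 0.57975 = 0.126231.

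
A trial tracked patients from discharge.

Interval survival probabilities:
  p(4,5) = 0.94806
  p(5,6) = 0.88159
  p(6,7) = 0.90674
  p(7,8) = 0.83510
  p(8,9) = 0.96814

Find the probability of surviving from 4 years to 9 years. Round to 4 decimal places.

0.6127

Survival from 4 to 9 is the product of surviving each interval: 0.94806 × 0.88159 × 0.90674 × 0.83510 × 0.96814.
= 0.612720.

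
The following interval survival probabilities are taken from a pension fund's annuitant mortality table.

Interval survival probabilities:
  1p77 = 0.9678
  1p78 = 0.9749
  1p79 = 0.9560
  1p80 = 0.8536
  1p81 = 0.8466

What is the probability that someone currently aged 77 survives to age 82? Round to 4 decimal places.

The overall survival probability is 0.9678 × 0.9749 × 0.9560 × 0.8536 × 0.8466.
= 0.651833.

0.6518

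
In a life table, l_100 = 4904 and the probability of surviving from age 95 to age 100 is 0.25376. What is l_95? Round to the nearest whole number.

19325

l_95 = l_100 / p = 4904 / 0.25376 = 19325.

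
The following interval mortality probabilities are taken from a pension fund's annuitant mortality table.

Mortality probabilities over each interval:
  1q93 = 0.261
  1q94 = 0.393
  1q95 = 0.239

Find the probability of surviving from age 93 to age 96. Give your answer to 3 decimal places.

The overall survival probability is (1 − 0.261) × (1 − 0.393) × (1 − 0.239).
= 0.739 × 0.607 × 0.761 = 0.341364.

0.341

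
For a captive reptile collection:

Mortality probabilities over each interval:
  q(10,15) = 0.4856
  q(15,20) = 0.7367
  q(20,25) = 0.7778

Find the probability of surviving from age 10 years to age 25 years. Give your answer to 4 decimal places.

0.0301

P(survive 10→25) = (1 − 0.4856) × (1 − 0.7367) × (1 − 0.7778).
= 0.5144 × 0.2633 × 0.2222 = 0.030095.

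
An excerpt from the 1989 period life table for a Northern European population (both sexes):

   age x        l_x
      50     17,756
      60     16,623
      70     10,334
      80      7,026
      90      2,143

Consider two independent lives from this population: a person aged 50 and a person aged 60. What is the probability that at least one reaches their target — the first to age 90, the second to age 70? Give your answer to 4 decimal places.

0.6673

p₁ = l_90/l_50 = 2,143/17,756 = 0.120692; p₂ = l_70/l_60 = 10,334/16,623 = 0.621669.
P(at least one) = 1 − (1−p₁)(1−p₂) = 1 − 0.879308 × 0.378331 = 0.667331.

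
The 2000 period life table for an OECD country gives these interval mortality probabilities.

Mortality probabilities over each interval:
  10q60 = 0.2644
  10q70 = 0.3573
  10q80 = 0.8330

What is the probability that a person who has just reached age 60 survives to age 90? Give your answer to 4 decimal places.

0.0790

The overall survival probability is (1 − 0.2644) × (1 − 0.3573) × (1 − 0.8330).
= 0.7356 × 0.6427 × 0.1670 = 0.078953.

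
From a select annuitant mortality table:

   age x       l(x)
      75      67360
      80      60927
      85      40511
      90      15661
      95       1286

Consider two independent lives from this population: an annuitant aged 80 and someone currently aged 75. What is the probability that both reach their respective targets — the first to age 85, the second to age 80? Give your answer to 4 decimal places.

p₁ = l(85)/l(80) = 40511/60927 = 0.664910; p₂ = l(80)/l(75) = 60927/67360 = 0.904498.
P(both) = p₁ × p₂ = 0.664910 × 0.904498 = 0.601410.

0.6014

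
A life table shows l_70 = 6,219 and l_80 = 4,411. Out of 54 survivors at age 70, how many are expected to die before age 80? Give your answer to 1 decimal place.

15.7

The relevant probability is 1 − 4,411/6,219 = 0.290722.
Expected number = 54 × 0.290722 = 15.7.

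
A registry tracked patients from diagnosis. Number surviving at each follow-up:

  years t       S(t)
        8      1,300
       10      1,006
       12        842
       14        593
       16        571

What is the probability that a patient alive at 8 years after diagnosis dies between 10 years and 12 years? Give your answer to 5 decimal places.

0.12615

This is the probability of reaching 10 but not 12, conditional on being alive at 8: (S(10) − S(12)) / S(8).
= (1,006 − 842) / 1,300 = 164 / 1,300 = 0.126154.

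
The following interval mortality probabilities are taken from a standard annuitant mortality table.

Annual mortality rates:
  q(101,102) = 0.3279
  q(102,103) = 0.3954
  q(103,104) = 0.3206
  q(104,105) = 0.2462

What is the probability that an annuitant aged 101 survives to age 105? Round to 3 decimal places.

0.208

Chaining the interval survival probabilities: (1 − 0.3279) × (1 − 0.3954) × (1 − 0.3206) × (1 − 0.2462).
= 0.6721 × 0.6046 × 0.6794 × 0.7538 = 0.208106.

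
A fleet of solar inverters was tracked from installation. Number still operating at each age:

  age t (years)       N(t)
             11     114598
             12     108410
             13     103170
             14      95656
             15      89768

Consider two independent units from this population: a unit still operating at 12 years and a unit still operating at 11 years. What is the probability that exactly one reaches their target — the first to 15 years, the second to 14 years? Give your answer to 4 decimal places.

0.2804

p₁ = N(15)/N(12) = 89768/108410 = 0.828042; p₂ = N(14)/N(11) = 95656/114598 = 0.834709.
P(exactly one) = p₁(1−p₂) + (1−p₁)p₂ = 0.136868 + 0.143535 = 0.280403.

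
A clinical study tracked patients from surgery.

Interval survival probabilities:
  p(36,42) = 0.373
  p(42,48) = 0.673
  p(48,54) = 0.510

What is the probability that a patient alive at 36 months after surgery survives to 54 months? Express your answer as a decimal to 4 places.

The overall survival probability is 0.373 × 0.673 × 0.510.
= 0.128025.

0.1280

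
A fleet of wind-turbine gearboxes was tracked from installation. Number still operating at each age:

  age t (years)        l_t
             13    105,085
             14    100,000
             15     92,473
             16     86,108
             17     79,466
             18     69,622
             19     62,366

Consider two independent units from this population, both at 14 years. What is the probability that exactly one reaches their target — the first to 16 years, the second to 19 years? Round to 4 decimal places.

p₁ = l_16/l_14 = 86,108/100,000 = 0.861080; p₂ = l_19/l_14 = 62,366/100,000 = 0.623660.
P(exactly one) = p₁(1−p₂) + (1−p₁)p₂ = 0.324059 + 0.086639 = 0.410698.

0.4107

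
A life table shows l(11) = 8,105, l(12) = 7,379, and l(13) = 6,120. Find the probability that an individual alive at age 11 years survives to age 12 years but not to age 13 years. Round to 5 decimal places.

This is the probability of reaching 12 but not 13, conditional on being alive at 11: (l(12) − l(13)) / l(11).
= (7,379 − 6,120) / 8,105 = 1,259 / 8,105 = 0.155336.

0.15534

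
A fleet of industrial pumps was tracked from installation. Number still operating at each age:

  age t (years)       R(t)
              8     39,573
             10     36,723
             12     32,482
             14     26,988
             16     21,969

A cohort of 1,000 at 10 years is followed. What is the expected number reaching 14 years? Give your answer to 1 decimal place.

The relevant probability is 26,988/36,723 = 0.734907.
Expected number = 1,000 × 0.734907 = 734.9.

734.9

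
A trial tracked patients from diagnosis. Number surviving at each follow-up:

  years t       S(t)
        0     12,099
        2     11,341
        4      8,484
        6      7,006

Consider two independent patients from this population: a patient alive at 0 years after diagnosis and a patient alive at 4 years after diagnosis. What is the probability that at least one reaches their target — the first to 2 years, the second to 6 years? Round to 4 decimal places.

0.9891

p₁ = S(2)/S(0) = 11,341/12,099 = 0.937350; p₂ = S(6)/S(4) = 7,006/8,484 = 0.825790.
P(at least one) = 1 − (1−p₁)(1−p₂) = 1 − 0.062650 × 0.174210 = 0.989086.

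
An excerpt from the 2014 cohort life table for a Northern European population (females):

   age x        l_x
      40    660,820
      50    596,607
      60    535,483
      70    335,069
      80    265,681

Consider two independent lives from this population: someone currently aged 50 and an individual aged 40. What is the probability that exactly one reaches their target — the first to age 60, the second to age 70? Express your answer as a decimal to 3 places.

0.494

p₁ = l_60/l_50 = 535,483/596,607 = 0.897547; p₂ = l_70/l_40 = 335,069/660,820 = 0.507050.
P(exactly one) = p₁(1−p₂) + (1−p₁)p₂ = 0.442446 + 0.051949 = 0.494395.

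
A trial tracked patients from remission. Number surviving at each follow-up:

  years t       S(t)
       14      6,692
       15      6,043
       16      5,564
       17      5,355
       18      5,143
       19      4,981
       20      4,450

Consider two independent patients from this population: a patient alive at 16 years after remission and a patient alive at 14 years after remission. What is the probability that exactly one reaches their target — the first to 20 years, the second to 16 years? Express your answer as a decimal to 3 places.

p₁ = S(20)/S(16) = 4,450/5,564 = 0.799784; p₂ = S(16)/S(14) = 5,564/6,692 = 0.831441.
P(exactly one) = p₁(1−p₂) + (1−p₁)p₂ = 0.134811 + 0.166468 = 0.301279.

0.301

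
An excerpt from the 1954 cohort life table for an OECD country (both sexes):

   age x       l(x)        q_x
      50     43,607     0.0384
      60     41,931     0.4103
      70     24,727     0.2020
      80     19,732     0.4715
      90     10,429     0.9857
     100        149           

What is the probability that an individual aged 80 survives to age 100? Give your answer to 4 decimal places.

The conditional survival probability is l(100)/l(80) = 149/19,732 = 0.007551.

0.0076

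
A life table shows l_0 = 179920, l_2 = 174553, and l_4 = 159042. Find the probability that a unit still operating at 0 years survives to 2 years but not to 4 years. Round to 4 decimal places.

0.0862

This is the probability of reaching 2 but not 4, conditional on being operational at 0: (l_2 − l_4) / l_0.
= (174553 − 159042) / 179920 = 15511 / 179920 = 0.086211.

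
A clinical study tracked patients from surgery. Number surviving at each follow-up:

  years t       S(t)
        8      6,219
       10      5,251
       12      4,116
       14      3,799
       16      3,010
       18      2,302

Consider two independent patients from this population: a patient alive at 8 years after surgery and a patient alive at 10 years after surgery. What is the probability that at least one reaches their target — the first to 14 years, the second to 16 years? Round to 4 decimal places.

p₁ = S(14)/S(8) = 3,799/6,219 = 0.610870; p₂ = S(16)/S(10) = 3,010/5,251 = 0.573224.
P(at least one) = 1 − (1−p₁)(1−p₂) = 1 − 0.389130 × 0.426776 = 0.833929.

0.8339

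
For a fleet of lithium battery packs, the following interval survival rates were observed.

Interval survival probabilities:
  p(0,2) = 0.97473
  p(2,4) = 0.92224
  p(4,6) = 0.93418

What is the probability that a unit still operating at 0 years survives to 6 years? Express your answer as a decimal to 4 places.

The overall survival probability is 0.97473 × 0.92224 × 0.93418.
= 0.839767.

0.8398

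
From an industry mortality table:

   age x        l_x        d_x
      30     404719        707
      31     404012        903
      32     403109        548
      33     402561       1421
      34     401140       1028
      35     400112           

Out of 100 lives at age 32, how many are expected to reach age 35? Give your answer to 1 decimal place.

The relevant probability is 400112/403109 = 0.992565.
Expected number = 100 × 0.992565 = 99.3.

99.3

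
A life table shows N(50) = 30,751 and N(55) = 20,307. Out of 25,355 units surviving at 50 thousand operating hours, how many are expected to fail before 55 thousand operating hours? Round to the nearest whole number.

The relevant probability is 1 − 20,307/30,751 = 0.339631.
Expected number = 25,355 × 0.339631 = 8611.

8611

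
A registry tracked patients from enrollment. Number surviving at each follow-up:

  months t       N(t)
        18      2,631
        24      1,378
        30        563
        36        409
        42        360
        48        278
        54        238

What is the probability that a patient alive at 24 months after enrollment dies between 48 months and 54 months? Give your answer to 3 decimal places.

0.029

This is the probability of reaching 48 but not 54, conditional on being alive at 24: (N(48) − N(54)) / N(24).
= (278 − 238) / 1,378 = 40 / 1,378 = 0.029028.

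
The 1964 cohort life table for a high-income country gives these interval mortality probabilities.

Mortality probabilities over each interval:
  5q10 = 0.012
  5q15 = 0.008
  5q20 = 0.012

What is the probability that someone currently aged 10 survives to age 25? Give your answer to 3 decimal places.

0.968

Survival from 10 to 25 is the product of surviving each interval: (1 − 0.012) × (1 − 0.008) × (1 − 0.012).
= 0.988 × 0.992 × 0.988 = 0.968335.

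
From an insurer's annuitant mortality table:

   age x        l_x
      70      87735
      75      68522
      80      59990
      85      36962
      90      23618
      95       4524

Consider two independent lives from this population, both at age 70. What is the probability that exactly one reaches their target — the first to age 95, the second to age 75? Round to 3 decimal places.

0.752

p₁ = l_95/l_70 = 4524/87735 = 0.051564; p₂ = l_75/l_70 = 68522/87735 = 0.781011.
P(exactly one) = p₁(1−p₂) + (1−p₁)p₂ = 0.011292 + 0.740739 = 0.752031.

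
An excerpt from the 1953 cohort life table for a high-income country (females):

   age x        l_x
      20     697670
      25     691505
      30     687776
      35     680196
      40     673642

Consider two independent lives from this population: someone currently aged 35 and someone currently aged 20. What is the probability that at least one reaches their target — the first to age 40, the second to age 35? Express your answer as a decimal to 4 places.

p₁ = l_40/l_35 = 673642/680196 = 0.990365; p₂ = l_35/l_20 = 680196/697670 = 0.974954.
P(at least one) = 1 − (1−p₁)(1−p₂) = 1 − 0.009635 × 0.025046 = 0.999759.

0.9998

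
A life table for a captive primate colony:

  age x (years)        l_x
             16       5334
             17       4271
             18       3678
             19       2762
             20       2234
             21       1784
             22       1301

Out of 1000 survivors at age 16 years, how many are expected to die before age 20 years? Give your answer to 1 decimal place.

581.2

The relevant probability is 1 − 2234/5334 = 0.581177.
Expected number = 1000 × 0.581177 = 581.2.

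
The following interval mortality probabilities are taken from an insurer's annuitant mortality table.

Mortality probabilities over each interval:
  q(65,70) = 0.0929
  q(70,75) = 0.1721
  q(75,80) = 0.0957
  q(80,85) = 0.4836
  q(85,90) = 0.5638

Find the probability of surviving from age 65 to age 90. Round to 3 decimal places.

Chaining the interval survival probabilities: (1 − 0.0929) × (1 − 0.1721) × (1 − 0.0957) × (1 − 0.4836) × (1 − 0.5638).
= 0.9071 × 0.8279 × 0.9043 × 0.5164 × 0.4362 = 0.152974.

0.153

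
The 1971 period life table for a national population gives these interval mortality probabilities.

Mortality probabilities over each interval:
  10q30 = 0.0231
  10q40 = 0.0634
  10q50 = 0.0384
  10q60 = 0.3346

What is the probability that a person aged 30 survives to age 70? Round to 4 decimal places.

0.5854

Survival from 30 to 70 is the product of surviving each interval: (1 − 0.0231) × (1 − 0.0634) × (1 − 0.0384) × (1 − 0.3346).
= 0.9769 × 0.9366 × 0.9616 × 0.6654 = 0.585439.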